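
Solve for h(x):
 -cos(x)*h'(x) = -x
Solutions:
 h(x) = C1 + Integral(x/cos(x), x)


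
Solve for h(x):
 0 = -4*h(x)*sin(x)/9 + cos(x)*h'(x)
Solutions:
 h(x) = C1/cos(x)^(4/9)


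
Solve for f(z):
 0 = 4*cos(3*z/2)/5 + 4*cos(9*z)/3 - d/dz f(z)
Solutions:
 f(z) = C1 + 8*sin(3*z/2)/15 + 4*sin(9*z)/27


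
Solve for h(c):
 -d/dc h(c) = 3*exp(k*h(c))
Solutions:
 h(c) = Piecewise((log(1/(C1*k + 3*c*k))/k, Ne(k, 0)), (nan, True))
 h(c) = Piecewise((C1 - 3*c, Eq(k, 0)), (nan, True))


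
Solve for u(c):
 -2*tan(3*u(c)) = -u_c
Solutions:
 u(c) = -asin(C1*exp(6*c))/3 + pi/3
 u(c) = asin(C1*exp(6*c))/3


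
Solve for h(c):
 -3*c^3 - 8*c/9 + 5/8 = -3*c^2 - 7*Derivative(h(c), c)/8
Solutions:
 h(c) = C1 + 6*c^4/7 - 8*c^3/7 + 32*c^2/63 - 5*c/7


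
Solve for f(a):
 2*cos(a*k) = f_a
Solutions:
 f(a) = C1 + 2*sin(a*k)/k


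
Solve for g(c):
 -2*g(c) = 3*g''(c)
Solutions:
 g(c) = C1*sin(sqrt(6)*c/3) + C2*cos(sqrt(6)*c/3)


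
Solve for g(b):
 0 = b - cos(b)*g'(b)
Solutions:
 g(b) = C1 + Integral(b/cos(b), b)


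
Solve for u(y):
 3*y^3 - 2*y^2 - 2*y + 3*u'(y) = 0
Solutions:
 u(y) = C1 - y^4/4 + 2*y^3/9 + y^2/3


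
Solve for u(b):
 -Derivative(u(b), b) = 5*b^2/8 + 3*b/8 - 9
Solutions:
 u(b) = C1 - 5*b^3/24 - 3*b^2/16 + 9*b


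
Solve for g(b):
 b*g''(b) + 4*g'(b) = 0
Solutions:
 g(b) = C1 + C2/b^3


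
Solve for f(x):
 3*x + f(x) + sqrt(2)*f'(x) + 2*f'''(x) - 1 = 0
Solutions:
 f(x) = C1*exp(x*(-2*2^(1/6)*3^(2/3)/(9 + 2*sqrt(3)*sqrt(sqrt(2) + 27/4))^(1/3) + 6^(1/3)*(9 + 2*sqrt(3)*sqrt(sqrt(2) + 27/4))^(1/3))/12)*sin(sqrt(3)*x*(6*2^(1/6)/(27 + 2*sqrt(27*sqrt(2) + 729/4))^(1/3) + 2^(1/3)*(27 + 2*sqrt(27*sqrt(2) + 729/4))^(1/3))/12) + C2*exp(x*(-2*2^(1/6)*3^(2/3)/(9 + 2*sqrt(3)*sqrt(sqrt(2) + 27/4))^(1/3) + 6^(1/3)*(9 + 2*sqrt(3)*sqrt(sqrt(2) + 27/4))^(1/3))/12)*cos(sqrt(3)*x*(6*2^(1/6)/(27 + 2*sqrt(27*sqrt(2) + 729/4))^(1/3) + 2^(1/3)*(27 + 2*sqrt(27*sqrt(2) + 729/4))^(1/3))/12) + C3*exp(-x*(-2*2^(1/6)*3^(2/3)/(9 + 2*sqrt(3)*sqrt(sqrt(2) + 27/4))^(1/3) + 6^(1/3)*(9 + 2*sqrt(3)*sqrt(sqrt(2) + 27/4))^(1/3))/6) - 3*x + 1 + 3*sqrt(2)


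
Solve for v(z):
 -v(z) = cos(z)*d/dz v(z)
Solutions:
 v(z) = C1*sqrt(sin(z) - 1)/sqrt(sin(z) + 1)


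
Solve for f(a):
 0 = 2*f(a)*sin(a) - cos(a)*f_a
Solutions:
 f(a) = C1/cos(a)^2


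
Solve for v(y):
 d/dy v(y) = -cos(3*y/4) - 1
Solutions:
 v(y) = C1 - y - 4*sin(3*y/4)/3


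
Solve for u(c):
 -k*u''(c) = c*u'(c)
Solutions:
 u(c) = C1 + C2*sqrt(k)*erf(sqrt(2)*c*sqrt(1/k)/2)


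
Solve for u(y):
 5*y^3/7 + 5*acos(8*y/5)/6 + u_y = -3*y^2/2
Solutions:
 u(y) = C1 - 5*y^4/28 - y^3/2 - 5*y*acos(8*y/5)/6 + 5*sqrt(25 - 64*y^2)/48


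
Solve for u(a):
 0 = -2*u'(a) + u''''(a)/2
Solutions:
 u(a) = C1 + C4*exp(2^(2/3)*a) + (C2*sin(2^(2/3)*sqrt(3)*a/2) + C3*cos(2^(2/3)*sqrt(3)*a/2))*exp(-2^(2/3)*a/2)


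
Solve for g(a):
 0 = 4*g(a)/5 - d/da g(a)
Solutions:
 g(a) = C1*exp(4*a/5)


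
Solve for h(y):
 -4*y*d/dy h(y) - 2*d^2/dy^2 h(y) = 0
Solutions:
 h(y) = C1 + C2*erf(y)


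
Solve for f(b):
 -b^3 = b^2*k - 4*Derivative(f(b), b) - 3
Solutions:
 f(b) = C1 + b^4/16 + b^3*k/12 - 3*b/4


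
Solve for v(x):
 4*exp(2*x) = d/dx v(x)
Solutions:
 v(x) = C1 + 2*exp(2*x)


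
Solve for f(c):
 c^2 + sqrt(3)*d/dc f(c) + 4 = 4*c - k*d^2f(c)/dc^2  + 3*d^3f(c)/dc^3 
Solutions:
 f(c) = C1 + C2*exp(c*(k - sqrt(k^2 + 12*sqrt(3)))/6) + C3*exp(c*(k + sqrt(k^2 + 12*sqrt(3)))/6) - sqrt(3)*c^3/9 + c^2*k/3 + 2*sqrt(3)*c^2/3 - 2*sqrt(3)*c*k^2/9 - 4*c*k/3 - 4*sqrt(3)*c/3 - 2*c


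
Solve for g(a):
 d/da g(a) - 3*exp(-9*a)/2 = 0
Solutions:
 g(a) = C1 - exp(-9*a)/6


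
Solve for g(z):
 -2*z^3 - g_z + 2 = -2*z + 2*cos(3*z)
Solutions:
 g(z) = C1 - z^4/2 + z^2 + 2*z - 2*sin(3*z)/3


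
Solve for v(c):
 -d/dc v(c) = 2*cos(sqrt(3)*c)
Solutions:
 v(c) = C1 - 2*sqrt(3)*sin(sqrt(3)*c)/3


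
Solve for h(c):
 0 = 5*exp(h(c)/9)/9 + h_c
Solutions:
 h(c) = 9*log(1/(C1 + 5*c)) + 36*log(3)


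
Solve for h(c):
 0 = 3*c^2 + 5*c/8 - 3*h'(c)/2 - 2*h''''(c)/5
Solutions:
 h(c) = C1 + C4*exp(-30^(1/3)*c/2) + 2*c^3/3 + 5*c^2/24 + (C2*sin(10^(1/3)*3^(5/6)*c/4) + C3*cos(10^(1/3)*3^(5/6)*c/4))*exp(30^(1/3)*c/4)


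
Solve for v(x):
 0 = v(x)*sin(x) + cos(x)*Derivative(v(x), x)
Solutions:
 v(x) = C1*cos(x)


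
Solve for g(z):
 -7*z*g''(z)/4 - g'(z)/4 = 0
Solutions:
 g(z) = C1 + C2*z^(6/7)


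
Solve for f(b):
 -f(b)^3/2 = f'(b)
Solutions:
 f(b) = -sqrt(-1/(C1 - b))
 f(b) = sqrt(-1/(C1 - b))


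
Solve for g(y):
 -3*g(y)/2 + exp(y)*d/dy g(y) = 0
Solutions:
 g(y) = C1*exp(-3*exp(-y)/2)


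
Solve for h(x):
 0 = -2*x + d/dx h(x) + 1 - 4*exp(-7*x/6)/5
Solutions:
 h(x) = C1 + x^2 - x - 24*exp(-7*x/6)/35


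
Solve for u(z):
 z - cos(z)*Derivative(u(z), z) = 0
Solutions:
 u(z) = C1 + Integral(z/cos(z), z)


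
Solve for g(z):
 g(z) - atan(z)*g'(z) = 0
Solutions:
 g(z) = C1*exp(Integral(1/atan(z), z))


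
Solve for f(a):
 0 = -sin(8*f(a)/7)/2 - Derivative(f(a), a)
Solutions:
 a/2 + 7*log(cos(8*f(a)/7) - 1)/16 - 7*log(cos(8*f(a)/7) + 1)/16 = C1


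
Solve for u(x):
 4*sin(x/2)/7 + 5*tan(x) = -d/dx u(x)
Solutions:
 u(x) = C1 + 5*log(cos(x)) + 8*cos(x/2)/7


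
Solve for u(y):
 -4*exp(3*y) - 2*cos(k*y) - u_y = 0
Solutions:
 u(y) = C1 - 4*exp(3*y)/3 - 2*sin(k*y)/k


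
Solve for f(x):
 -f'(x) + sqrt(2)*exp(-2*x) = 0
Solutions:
 f(x) = C1 - sqrt(2)*exp(-2*x)/2


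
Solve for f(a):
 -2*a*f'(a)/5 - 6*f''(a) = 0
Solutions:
 f(a) = C1 + C2*erf(sqrt(30)*a/30)


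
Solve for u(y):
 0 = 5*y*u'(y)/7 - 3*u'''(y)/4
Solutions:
 u(y) = C1 + Integral(C2*airyai(20^(1/3)*21^(2/3)*y/21) + C3*airybi(20^(1/3)*21^(2/3)*y/21), y)


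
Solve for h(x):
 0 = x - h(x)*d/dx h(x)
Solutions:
 h(x) = -sqrt(C1 + x^2)
 h(x) = sqrt(C1 + x^2)


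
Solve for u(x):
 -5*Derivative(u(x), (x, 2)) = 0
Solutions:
 u(x) = C1 + C2*x


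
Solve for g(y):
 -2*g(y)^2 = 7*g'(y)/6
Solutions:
 g(y) = 7/(C1 + 12*y)


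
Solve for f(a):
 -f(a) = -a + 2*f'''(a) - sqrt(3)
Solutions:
 f(a) = C3*exp(-2^(2/3)*a/2) + a + (C1*sin(2^(2/3)*sqrt(3)*a/4) + C2*cos(2^(2/3)*sqrt(3)*a/4))*exp(2^(2/3)*a/4) + sqrt(3)


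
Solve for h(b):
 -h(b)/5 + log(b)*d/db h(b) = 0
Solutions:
 h(b) = C1*exp(li(b)/5)


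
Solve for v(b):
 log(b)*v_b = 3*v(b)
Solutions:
 v(b) = C1*exp(3*li(b))


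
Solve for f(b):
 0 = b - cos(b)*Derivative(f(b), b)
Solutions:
 f(b) = C1 + Integral(b/cos(b), b)


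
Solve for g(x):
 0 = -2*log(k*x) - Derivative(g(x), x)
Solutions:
 g(x) = C1 - 2*x*log(k*x) + 2*x


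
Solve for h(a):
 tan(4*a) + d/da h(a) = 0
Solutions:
 h(a) = C1 + log(cos(4*a))/4


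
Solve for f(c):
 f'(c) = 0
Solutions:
 f(c) = C1


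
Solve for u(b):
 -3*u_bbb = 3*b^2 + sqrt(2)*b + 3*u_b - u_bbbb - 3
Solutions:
 u(b) = C1 + C2*exp(b*(-2^(2/3)*(sqrt(21) + 5)^(1/3)/4 - 2^(1/3)/(2*(sqrt(21) + 5)^(1/3)) + 1))*sin(2^(1/3)*sqrt(3)*b*(-2^(1/3)*(sqrt(21) + 5)^(1/3) + 2/(sqrt(21) + 5)^(1/3))/4) + C3*exp(b*(-2^(2/3)*(sqrt(21) + 5)^(1/3)/4 - 2^(1/3)/(2*(sqrt(21) + 5)^(1/3)) + 1))*cos(2^(1/3)*sqrt(3)*b*(-2^(1/3)*(sqrt(21) + 5)^(1/3) + 2/(sqrt(21) + 5)^(1/3))/4) + C4*exp(b*(2^(1/3)/(sqrt(21) + 5)^(1/3) + 1 + 2^(2/3)*(sqrt(21) + 5)^(1/3)/2)) - b^3/3 - sqrt(2)*b^2/6 + 3*b


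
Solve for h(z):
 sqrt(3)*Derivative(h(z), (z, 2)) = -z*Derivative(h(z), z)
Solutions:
 h(z) = C1 + C2*erf(sqrt(2)*3^(3/4)*z/6)


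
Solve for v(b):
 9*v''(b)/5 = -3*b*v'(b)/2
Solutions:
 v(b) = C1 + C2*erf(sqrt(15)*b/6)


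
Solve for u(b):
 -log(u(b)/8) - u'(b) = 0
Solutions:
 -Integral(1/(-log(_y) + 3*log(2)), (_y, u(b))) = C1 - b


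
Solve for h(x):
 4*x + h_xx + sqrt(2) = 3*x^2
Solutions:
 h(x) = C1 + C2*x + x^4/4 - 2*x^3/3 - sqrt(2)*x^2/2


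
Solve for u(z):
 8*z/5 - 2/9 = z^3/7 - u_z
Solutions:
 u(z) = C1 + z^4/28 - 4*z^2/5 + 2*z/9


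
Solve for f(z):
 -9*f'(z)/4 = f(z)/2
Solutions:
 f(z) = C1*exp(-2*z/9)


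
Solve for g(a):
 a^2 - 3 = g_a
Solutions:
 g(a) = C1 + a^3/3 - 3*a


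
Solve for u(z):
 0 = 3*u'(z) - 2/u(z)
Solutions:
 u(z) = -sqrt(C1 + 12*z)/3
 u(z) = sqrt(C1 + 12*z)/3


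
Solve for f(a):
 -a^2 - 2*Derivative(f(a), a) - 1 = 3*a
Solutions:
 f(a) = C1 - a^3/6 - 3*a^2/4 - a/2


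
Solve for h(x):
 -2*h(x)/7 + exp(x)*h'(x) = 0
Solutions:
 h(x) = C1*exp(-2*exp(-x)/7)


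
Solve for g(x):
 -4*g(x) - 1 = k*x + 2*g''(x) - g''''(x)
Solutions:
 g(x) = C1*exp(-x*sqrt(1 + sqrt(5))) + C2*exp(x*sqrt(1 + sqrt(5))) + C3*sin(x*sqrt(-1 + sqrt(5))) + C4*cos(x*sqrt(-1 + sqrt(5))) - k*x/4 - 1/4


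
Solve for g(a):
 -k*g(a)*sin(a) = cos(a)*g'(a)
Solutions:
 g(a) = C1*exp(k*log(cos(a)))


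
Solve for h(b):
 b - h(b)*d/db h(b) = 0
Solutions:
 h(b) = -sqrt(C1 + b^2)
 h(b) = sqrt(C1 + b^2)


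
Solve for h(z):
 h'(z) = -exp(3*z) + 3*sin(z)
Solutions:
 h(z) = C1 - exp(3*z)/3 - 3*cos(z)


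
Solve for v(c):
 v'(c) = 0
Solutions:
 v(c) = C1


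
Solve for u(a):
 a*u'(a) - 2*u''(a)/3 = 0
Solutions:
 u(a) = C1 + C2*erfi(sqrt(3)*a/2)


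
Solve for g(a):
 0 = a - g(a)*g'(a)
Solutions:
 g(a) = -sqrt(C1 + a^2)
 g(a) = sqrt(C1 + a^2)


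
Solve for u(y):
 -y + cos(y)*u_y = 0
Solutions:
 u(y) = C1 + Integral(y/cos(y), y)


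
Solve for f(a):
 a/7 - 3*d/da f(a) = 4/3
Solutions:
 f(a) = C1 + a^2/42 - 4*a/9


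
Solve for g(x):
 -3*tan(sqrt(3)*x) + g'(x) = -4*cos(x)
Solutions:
 g(x) = C1 - sqrt(3)*log(cos(sqrt(3)*x)) - 4*sin(x)


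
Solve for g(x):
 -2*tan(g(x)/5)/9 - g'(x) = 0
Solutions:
 g(x) = -5*asin(C1*exp(-2*x/45)) + 5*pi
 g(x) = 5*asin(C1*exp(-2*x/45))


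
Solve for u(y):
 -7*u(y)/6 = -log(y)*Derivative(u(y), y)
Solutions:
 u(y) = C1*exp(7*li(y)/6)


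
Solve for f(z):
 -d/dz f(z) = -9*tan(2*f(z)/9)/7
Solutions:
 f(z) = -9*asin(C1*exp(2*z/7))/2 + 9*pi/2
 f(z) = 9*asin(C1*exp(2*z/7))/2


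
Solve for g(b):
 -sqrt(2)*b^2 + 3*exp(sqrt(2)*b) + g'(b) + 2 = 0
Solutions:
 g(b) = C1 + sqrt(2)*b^3/3 - 2*b - 3*sqrt(2)*exp(sqrt(2)*b)/2


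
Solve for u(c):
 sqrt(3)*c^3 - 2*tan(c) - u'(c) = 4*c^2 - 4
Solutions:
 u(c) = C1 + sqrt(3)*c^4/4 - 4*c^3/3 + 4*c + 2*log(cos(c))


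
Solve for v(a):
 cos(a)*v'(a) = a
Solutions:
 v(a) = C1 + Integral(a/cos(a), a)


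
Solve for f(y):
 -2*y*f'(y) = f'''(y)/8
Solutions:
 f(y) = C1 + Integral(C2*airyai(-2*2^(1/3)*y) + C3*airybi(-2*2^(1/3)*y), y)


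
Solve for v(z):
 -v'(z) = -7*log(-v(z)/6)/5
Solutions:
 -5*Integral(1/(log(-_y) - log(6)), (_y, v(z)))/7 = C1 - z


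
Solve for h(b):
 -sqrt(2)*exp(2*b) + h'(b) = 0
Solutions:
 h(b) = C1 + sqrt(2)*exp(2*b)/2


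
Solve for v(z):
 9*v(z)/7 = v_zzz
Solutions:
 v(z) = C3*exp(21^(2/3)*z/7) + (C1*sin(3*3^(1/6)*7^(2/3)*z/14) + C2*cos(3*3^(1/6)*7^(2/3)*z/14))*exp(-21^(2/3)*z/14)


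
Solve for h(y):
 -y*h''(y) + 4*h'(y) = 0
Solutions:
 h(y) = C1 + C2*y^5


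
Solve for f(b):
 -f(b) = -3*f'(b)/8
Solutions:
 f(b) = C1*exp(8*b/3)


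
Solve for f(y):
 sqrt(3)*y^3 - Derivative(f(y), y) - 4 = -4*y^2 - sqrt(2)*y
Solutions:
 f(y) = C1 + sqrt(3)*y^4/4 + 4*y^3/3 + sqrt(2)*y^2/2 - 4*y


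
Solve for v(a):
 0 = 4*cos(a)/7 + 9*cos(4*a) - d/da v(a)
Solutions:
 v(a) = C1 + 4*sin(a)/7 + 9*sin(4*a)/4


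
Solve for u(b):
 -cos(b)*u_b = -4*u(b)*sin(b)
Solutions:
 u(b) = C1/cos(b)^4


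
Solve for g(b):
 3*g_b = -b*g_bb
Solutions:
 g(b) = C1 + C2/b^2


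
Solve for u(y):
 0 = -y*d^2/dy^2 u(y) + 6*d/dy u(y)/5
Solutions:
 u(y) = C1 + C2*y^(11/5)


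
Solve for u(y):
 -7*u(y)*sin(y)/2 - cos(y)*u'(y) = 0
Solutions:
 u(y) = C1*cos(y)^(7/2)


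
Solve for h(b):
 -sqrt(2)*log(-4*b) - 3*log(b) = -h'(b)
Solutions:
 h(b) = C1 + b*(sqrt(2) + 3)*log(b) + b*(-3 - sqrt(2) + 2*sqrt(2)*log(2) + sqrt(2)*I*pi)


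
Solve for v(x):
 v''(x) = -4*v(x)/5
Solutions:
 v(x) = C1*sin(2*sqrt(5)*x/5) + C2*cos(2*sqrt(5)*x/5)


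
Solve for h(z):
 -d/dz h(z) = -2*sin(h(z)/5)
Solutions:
 -2*z + 5*log(cos(h(z)/5) - 1)/2 - 5*log(cos(h(z)/5) + 1)/2 = C1


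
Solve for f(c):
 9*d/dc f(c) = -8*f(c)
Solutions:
 f(c) = C1*exp(-8*c/9)


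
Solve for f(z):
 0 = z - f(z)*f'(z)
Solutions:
 f(z) = -sqrt(C1 + z^2)
 f(z) = sqrt(C1 + z^2)


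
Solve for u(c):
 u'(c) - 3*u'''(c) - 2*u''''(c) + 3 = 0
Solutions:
 u(c) = C1 + C4*exp(c/2) - 3*c + (C2 + C3*c)*exp(-c)


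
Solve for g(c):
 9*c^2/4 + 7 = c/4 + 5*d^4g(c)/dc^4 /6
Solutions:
 g(c) = C1 + C2*c + C3*c^2 + C4*c^3 + 3*c^6/400 - c^5/400 + 7*c^4/20


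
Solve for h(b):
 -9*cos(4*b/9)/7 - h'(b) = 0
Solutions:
 h(b) = C1 - 81*sin(4*b/9)/28


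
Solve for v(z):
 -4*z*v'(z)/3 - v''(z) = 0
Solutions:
 v(z) = C1 + C2*erf(sqrt(6)*z/3)


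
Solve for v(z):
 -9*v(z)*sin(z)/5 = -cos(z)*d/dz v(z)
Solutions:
 v(z) = C1/cos(z)^(9/5)


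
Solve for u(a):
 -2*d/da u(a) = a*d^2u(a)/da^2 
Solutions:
 u(a) = C1 + C2/a


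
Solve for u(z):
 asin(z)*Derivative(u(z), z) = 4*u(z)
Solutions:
 u(z) = C1*exp(4*Integral(1/asin(z), z))


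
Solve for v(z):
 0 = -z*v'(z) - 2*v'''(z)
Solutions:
 v(z) = C1 + Integral(C2*airyai(-2^(2/3)*z/2) + C3*airybi(-2^(2/3)*z/2), z)


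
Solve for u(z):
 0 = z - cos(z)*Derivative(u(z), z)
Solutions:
 u(z) = C1 + Integral(z/cos(z), z)


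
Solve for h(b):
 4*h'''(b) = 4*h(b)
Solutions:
 h(b) = C3*exp(b) + (C1*sin(sqrt(3)*b/2) + C2*cos(sqrt(3)*b/2))*exp(-b/2)


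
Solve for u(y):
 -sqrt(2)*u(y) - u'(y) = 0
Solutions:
 u(y) = C1*exp(-sqrt(2)*y)


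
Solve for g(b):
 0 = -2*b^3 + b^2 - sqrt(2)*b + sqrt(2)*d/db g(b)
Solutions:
 g(b) = C1 + sqrt(2)*b^4/4 - sqrt(2)*b^3/6 + b^2/2


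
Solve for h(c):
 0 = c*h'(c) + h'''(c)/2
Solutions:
 h(c) = C1 + Integral(C2*airyai(-2^(1/3)*c) + C3*airybi(-2^(1/3)*c), c)


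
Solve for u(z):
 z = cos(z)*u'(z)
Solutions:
 u(z) = C1 + Integral(z/cos(z), z)


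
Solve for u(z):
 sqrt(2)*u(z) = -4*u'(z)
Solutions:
 u(z) = C1*exp(-sqrt(2)*z/4)


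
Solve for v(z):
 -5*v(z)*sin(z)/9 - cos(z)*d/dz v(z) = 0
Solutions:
 v(z) = C1*cos(z)^(5/9)


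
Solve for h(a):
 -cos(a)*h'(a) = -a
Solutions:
 h(a) = C1 + Integral(a/cos(a), a)


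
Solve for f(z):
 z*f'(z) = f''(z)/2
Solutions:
 f(z) = C1 + C2*erfi(z)


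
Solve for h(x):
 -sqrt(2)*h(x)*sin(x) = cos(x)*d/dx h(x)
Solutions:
 h(x) = C1*cos(x)^(sqrt(2))


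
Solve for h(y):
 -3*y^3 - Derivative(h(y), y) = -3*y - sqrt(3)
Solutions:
 h(y) = C1 - 3*y^4/4 + 3*y^2/2 + sqrt(3)*y


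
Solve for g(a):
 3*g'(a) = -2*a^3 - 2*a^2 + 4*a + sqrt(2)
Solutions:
 g(a) = C1 - a^4/6 - 2*a^3/9 + 2*a^2/3 + sqrt(2)*a/3


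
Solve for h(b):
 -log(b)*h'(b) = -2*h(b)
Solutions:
 h(b) = C1*exp(2*li(b))


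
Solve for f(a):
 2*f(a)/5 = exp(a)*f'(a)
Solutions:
 f(a) = C1*exp(-2*exp(-a)/5)


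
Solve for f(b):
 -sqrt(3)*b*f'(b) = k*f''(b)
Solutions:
 f(b) = C1 + C2*sqrt(k)*erf(sqrt(2)*3^(1/4)*b*sqrt(1/k)/2)


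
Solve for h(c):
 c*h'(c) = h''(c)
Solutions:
 h(c) = C1 + C2*erfi(sqrt(2)*c/2)


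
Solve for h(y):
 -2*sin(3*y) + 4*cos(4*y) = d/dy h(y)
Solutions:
 h(y) = C1 + sin(4*y) + 2*cos(3*y)/3


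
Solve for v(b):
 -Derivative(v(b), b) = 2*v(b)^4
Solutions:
 v(b) = (-3^(2/3) - 3*3^(1/6)*I)*(1/(C1 + 2*b))^(1/3)/6
 v(b) = (-3^(2/3) + 3*3^(1/6)*I)*(1/(C1 + 2*b))^(1/3)/6
 v(b) = (1/(C1 + 6*b))^(1/3)


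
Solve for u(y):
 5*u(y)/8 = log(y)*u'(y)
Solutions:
 u(y) = C1*exp(5*li(y)/8)


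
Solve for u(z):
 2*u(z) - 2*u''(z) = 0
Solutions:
 u(z) = C1*exp(-z) + C2*exp(z)


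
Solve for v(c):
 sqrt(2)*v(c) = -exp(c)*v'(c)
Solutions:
 v(c) = C1*exp(sqrt(2)*exp(-c))


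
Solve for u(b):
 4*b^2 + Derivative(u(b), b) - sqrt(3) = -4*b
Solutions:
 u(b) = C1 - 4*b^3/3 - 2*b^2 + sqrt(3)*b


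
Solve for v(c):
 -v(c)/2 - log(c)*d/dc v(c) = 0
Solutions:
 v(c) = C1*exp(-li(c)/2)


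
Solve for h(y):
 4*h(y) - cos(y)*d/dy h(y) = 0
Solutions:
 h(y) = C1*(sin(y)^2 + 2*sin(y) + 1)/(sin(y)^2 - 2*sin(y) + 1)


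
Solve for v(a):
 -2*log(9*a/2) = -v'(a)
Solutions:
 v(a) = C1 + 2*a*log(a) - 2*a + a*log(81/4)


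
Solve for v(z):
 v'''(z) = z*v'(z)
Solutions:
 v(z) = C1 + Integral(C2*airyai(z) + C3*airybi(z), z)


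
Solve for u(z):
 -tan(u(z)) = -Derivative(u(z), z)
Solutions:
 u(z) = pi - asin(C1*exp(z))
 u(z) = asin(C1*exp(z))


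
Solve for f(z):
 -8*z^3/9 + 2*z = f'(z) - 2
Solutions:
 f(z) = C1 - 2*z^4/9 + z^2 + 2*z


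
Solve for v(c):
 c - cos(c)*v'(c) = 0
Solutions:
 v(c) = C1 + Integral(c/cos(c), c)


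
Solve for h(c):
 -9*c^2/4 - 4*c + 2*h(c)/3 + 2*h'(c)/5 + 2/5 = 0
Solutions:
 h(c) = C1*exp(-5*c/3) + 27*c^2/8 + 39*c/20 - 177/100


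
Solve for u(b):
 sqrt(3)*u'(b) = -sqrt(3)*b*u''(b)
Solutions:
 u(b) = C1 + C2*log(b)


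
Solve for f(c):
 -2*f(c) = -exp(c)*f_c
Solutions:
 f(c) = C1*exp(-2*exp(-c))


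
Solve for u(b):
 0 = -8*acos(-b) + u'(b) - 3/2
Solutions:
 u(b) = C1 + 8*b*acos(-b) + 3*b/2 + 8*sqrt(1 - b^2)


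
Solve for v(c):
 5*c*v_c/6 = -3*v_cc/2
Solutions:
 v(c) = C1 + C2*erf(sqrt(10)*c/6)


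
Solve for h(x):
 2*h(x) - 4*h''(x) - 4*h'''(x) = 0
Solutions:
 h(x) = C1*exp(-x*(2*2^(2/3)/(3*sqrt(57) + 23)^(1/3) + 4 + 2^(1/3)*(3*sqrt(57) + 23)^(1/3))/12)*sin(2^(1/3)*sqrt(3)*x*(-(3*sqrt(57) + 23)^(1/3) + 2*2^(1/3)/(3*sqrt(57) + 23)^(1/3))/12) + C2*exp(-x*(2*2^(2/3)/(3*sqrt(57) + 23)^(1/3) + 4 + 2^(1/3)*(3*sqrt(57) + 23)^(1/3))/12)*cos(2^(1/3)*sqrt(3)*x*(-(3*sqrt(57) + 23)^(1/3) + 2*2^(1/3)/(3*sqrt(57) + 23)^(1/3))/12) + C3*exp(x*(-2 + 2*2^(2/3)/(3*sqrt(57) + 23)^(1/3) + 2^(1/3)*(3*sqrt(57) + 23)^(1/3))/6)


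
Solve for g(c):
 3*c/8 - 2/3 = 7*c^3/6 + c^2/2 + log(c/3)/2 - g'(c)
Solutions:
 g(c) = C1 + 7*c^4/24 + c^3/6 - 3*c^2/16 + c*log(c)/2 - c*log(3)/2 + c/6


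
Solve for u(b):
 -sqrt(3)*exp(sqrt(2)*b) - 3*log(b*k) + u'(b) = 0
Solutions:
 u(b) = C1 + 3*b*log(b*k) - 3*b + sqrt(6)*exp(sqrt(2)*b)/2


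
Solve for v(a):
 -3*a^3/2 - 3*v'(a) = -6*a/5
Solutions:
 v(a) = C1 - a^4/8 + a^2/5


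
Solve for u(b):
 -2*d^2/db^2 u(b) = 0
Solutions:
 u(b) = C1 + C2*b


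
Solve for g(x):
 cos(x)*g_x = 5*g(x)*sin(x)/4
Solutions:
 g(x) = C1/cos(x)^(5/4)


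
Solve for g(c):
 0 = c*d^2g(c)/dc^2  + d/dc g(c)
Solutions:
 g(c) = C1 + C2*log(c)


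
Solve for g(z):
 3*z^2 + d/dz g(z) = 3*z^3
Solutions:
 g(z) = C1 + 3*z^4/4 - z^3


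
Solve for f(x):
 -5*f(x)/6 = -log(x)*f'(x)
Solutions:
 f(x) = C1*exp(5*li(x)/6)


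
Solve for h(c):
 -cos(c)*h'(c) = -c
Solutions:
 h(c) = C1 + Integral(c/cos(c), c)


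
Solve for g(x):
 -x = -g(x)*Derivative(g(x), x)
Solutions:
 g(x) = -sqrt(C1 + x^2)
 g(x) = sqrt(C1 + x^2)


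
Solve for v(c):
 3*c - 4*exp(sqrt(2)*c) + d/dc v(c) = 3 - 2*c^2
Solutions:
 v(c) = C1 - 2*c^3/3 - 3*c^2/2 + 3*c + 2*sqrt(2)*exp(sqrt(2)*c)


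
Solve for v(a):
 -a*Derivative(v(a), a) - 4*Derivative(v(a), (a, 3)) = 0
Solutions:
 v(a) = C1 + Integral(C2*airyai(-2^(1/3)*a/2) + C3*airybi(-2^(1/3)*a/2), a)


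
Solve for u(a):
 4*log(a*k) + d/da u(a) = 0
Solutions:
 u(a) = C1 - 4*a*log(a*k) + 4*a


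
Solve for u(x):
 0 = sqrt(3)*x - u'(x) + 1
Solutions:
 u(x) = C1 + sqrt(3)*x^2/2 + x


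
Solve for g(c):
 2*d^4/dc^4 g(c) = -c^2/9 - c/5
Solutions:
 g(c) = C1 + C2*c + C3*c^2 + C4*c^3 - c^6/6480 - c^5/1200


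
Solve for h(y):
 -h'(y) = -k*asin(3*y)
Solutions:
 h(y) = C1 + k*(y*asin(3*y) + sqrt(1 - 9*y^2)/3)


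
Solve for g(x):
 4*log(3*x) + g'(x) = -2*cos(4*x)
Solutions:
 g(x) = C1 - 4*x*log(x) - 4*x*log(3) + 4*x - sin(4*x)/2


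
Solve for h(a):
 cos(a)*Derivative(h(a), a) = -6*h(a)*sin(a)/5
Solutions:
 h(a) = C1*cos(a)^(6/5)


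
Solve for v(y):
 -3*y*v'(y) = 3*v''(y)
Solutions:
 v(y) = C1 + C2*erf(sqrt(2)*y/2)


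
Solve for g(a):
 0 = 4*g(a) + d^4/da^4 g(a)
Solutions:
 g(a) = (C1*sin(a) + C2*cos(a))*exp(-a) + (C3*sin(a) + C4*cos(a))*exp(a)


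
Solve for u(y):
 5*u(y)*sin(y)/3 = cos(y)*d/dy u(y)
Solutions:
 u(y) = C1/cos(y)^(5/3)


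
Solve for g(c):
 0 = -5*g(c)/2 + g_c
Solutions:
 g(c) = C1*exp(5*c/2)


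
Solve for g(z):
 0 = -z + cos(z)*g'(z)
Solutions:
 g(z) = C1 + Integral(z/cos(z), z)


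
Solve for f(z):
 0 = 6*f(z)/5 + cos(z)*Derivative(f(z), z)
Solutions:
 f(z) = C1*(sin(z) - 1)^(3/5)/(sin(z) + 1)^(3/5)


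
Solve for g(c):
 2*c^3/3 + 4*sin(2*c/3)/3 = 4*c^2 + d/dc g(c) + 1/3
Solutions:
 g(c) = C1 + c^4/6 - 4*c^3/3 - c/3 - 2*cos(2*c/3)


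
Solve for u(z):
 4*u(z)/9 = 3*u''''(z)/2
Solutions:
 u(z) = C1*exp(-2^(3/4)*3^(1/4)*z/3) + C2*exp(2^(3/4)*3^(1/4)*z/3) + C3*sin(2^(3/4)*3^(1/4)*z/3) + C4*cos(2^(3/4)*3^(1/4)*z/3)


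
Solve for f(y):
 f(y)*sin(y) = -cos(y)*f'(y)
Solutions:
 f(y) = C1*cos(y)


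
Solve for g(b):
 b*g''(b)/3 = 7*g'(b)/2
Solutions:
 g(b) = C1 + C2*b^(23/2)


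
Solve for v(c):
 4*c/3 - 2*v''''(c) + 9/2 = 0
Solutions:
 v(c) = C1 + C2*c + C3*c^2 + C4*c^3 + c^5/180 + 3*c^4/32


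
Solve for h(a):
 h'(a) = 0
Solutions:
 h(a) = C1


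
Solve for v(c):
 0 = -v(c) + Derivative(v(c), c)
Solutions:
 v(c) = C1*exp(c)


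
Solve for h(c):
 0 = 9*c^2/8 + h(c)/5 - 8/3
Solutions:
 h(c) = 40/3 - 45*c^2/8


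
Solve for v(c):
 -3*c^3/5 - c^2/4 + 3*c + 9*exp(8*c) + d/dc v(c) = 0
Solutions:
 v(c) = C1 + 3*c^4/20 + c^3/12 - 3*c^2/2 - 9*exp(8*c)/8


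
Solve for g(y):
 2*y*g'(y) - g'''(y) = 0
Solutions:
 g(y) = C1 + Integral(C2*airyai(2^(1/3)*y) + C3*airybi(2^(1/3)*y), y)


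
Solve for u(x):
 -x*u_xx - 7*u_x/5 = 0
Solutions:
 u(x) = C1 + C2/x^(2/5)


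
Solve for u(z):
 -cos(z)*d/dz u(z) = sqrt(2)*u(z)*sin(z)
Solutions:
 u(z) = C1*cos(z)^(sqrt(2))


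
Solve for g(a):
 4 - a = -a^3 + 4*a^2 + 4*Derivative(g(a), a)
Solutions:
 g(a) = C1 + a^4/16 - a^3/3 - a^2/8 + a


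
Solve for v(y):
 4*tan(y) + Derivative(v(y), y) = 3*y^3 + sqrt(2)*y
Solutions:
 v(y) = C1 + 3*y^4/4 + sqrt(2)*y^2/2 + 4*log(cos(y))


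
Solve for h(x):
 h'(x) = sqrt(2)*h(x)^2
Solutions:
 h(x) = -1/(C1 + sqrt(2)*x)


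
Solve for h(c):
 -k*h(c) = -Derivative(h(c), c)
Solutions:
 h(c) = C1*exp(c*k)


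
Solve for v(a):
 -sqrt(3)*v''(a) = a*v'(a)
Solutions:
 v(a) = C1 + C2*erf(sqrt(2)*3^(3/4)*a/6)


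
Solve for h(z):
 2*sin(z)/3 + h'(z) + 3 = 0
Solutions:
 h(z) = C1 - 3*z + 2*cos(z)/3


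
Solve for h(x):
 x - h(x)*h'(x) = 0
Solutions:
 h(x) = -sqrt(C1 + x^2)
 h(x) = sqrt(C1 + x^2)


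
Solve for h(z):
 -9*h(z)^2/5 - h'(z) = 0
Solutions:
 h(z) = 5/(C1 + 9*z)


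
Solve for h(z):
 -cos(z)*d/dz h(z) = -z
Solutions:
 h(z) = C1 + Integral(z/cos(z), z)


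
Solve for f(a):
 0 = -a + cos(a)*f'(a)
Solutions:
 f(a) = C1 + Integral(a/cos(a), a)


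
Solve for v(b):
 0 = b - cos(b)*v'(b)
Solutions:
 v(b) = C1 + Integral(b/cos(b), b)


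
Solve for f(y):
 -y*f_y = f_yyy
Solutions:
 f(y) = C1 + Integral(C2*airyai(-y) + C3*airybi(-y), y)


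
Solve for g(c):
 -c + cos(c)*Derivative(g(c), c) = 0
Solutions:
 g(c) = C1 + Integral(c/cos(c), c)


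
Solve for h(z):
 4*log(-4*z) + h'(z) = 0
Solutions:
 h(z) = C1 - 4*z*log(-z) + 4*z*(1 - 2*log(2))


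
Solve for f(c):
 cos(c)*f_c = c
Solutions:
 f(c) = C1 + Integral(c/cos(c), c)


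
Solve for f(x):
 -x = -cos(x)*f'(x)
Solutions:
 f(x) = C1 + Integral(x/cos(x), x)


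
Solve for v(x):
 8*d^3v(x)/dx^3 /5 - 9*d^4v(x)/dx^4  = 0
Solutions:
 v(x) = C1 + C2*x + C3*x^2 + C4*exp(8*x/45)


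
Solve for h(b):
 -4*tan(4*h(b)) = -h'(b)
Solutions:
 h(b) = -asin(C1*exp(16*b))/4 + pi/4
 h(b) = asin(C1*exp(16*b))/4


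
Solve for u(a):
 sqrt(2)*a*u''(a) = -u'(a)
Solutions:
 u(a) = C1 + C2*a^(1 - sqrt(2)/2)


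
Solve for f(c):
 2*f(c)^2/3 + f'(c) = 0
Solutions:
 f(c) = 3/(C1 + 2*c)


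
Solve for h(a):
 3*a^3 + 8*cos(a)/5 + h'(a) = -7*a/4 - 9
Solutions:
 h(a) = C1 - 3*a^4/4 - 7*a^2/8 - 9*a - 8*sin(a)/5


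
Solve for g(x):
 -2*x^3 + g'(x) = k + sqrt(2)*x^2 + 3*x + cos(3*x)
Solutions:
 g(x) = C1 + k*x + x^4/2 + sqrt(2)*x^3/3 + 3*x^2/2 + sin(3*x)/3


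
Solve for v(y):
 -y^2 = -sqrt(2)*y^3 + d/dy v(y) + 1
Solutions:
 v(y) = C1 + sqrt(2)*y^4/4 - y^3/3 - y


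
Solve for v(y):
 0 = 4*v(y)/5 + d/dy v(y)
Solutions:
 v(y) = C1*exp(-4*y/5)


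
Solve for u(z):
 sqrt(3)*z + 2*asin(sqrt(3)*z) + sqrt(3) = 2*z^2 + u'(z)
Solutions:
 u(z) = C1 - 2*z^3/3 + sqrt(3)*z^2/2 + 2*z*asin(sqrt(3)*z) + sqrt(3)*z + 2*sqrt(3)*sqrt(1 - 3*z^2)/3


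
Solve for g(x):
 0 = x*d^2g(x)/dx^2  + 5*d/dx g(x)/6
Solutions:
 g(x) = C1 + C2*x^(1/6)


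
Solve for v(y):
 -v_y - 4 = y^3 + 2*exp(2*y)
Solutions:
 v(y) = C1 - y^4/4 - 4*y - exp(2*y)


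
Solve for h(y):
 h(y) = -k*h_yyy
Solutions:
 h(y) = C1*exp(y*(-1/k)^(1/3)) + C2*exp(y*(-1/k)^(1/3)*(-1 + sqrt(3)*I)/2) + C3*exp(-y*(-1/k)^(1/3)*(1 + sqrt(3)*I)/2)


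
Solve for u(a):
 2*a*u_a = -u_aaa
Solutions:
 u(a) = C1 + Integral(C2*airyai(-2^(1/3)*a) + C3*airybi(-2^(1/3)*a), a)


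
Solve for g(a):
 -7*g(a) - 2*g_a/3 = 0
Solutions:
 g(a) = C1*exp(-21*a/2)


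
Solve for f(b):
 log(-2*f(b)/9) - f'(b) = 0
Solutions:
 -Integral(1/(log(-_y) - 2*log(3) + log(2)), (_y, f(b))) = C1 - b


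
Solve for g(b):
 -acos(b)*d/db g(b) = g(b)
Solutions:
 g(b) = C1*exp(-Integral(1/acos(b), b))


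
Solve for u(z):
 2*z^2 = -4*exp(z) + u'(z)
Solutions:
 u(z) = C1 + 2*z^3/3 + 4*exp(z)


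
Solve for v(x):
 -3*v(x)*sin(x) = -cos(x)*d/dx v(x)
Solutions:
 v(x) = C1/cos(x)^3


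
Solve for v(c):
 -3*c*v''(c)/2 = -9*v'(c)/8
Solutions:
 v(c) = C1 + C2*c^(7/4)


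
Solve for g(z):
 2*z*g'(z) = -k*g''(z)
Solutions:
 g(z) = C1 + C2*sqrt(k)*erf(z*sqrt(1/k))


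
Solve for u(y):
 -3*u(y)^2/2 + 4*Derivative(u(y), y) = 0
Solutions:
 u(y) = -8/(C1 + 3*y)


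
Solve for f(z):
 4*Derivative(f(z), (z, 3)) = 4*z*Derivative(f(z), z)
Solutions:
 f(z) = C1 + Integral(C2*airyai(z) + C3*airybi(z), z)


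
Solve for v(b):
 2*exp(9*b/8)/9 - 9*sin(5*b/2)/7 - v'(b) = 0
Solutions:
 v(b) = C1 + 16*exp(9*b/8)/81 + 18*cos(5*b/2)/35


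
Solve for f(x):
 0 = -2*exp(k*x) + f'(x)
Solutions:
 f(x) = C1 + 2*exp(k*x)/k


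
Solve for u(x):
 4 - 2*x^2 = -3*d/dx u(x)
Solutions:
 u(x) = C1 + 2*x^3/9 - 4*x/3


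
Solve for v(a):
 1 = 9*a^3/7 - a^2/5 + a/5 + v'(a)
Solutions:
 v(a) = C1 - 9*a^4/28 + a^3/15 - a^2/10 + a


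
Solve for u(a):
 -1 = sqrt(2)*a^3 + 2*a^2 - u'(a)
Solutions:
 u(a) = C1 + sqrt(2)*a^4/4 + 2*a^3/3 + a


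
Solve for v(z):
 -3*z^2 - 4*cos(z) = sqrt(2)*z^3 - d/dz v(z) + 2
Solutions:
 v(z) = C1 + sqrt(2)*z^4/4 + z^3 + 2*z + 4*sin(z)


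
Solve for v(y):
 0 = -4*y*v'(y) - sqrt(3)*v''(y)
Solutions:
 v(y) = C1 + C2*erf(sqrt(2)*3^(3/4)*y/3)


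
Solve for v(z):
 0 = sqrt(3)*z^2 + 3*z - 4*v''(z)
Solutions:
 v(z) = C1 + C2*z + sqrt(3)*z^4/48 + z^3/8


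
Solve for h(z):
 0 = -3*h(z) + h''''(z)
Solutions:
 h(z) = C1*exp(-3^(1/4)*z) + C2*exp(3^(1/4)*z) + C3*sin(3^(1/4)*z) + C4*cos(3^(1/4)*z)


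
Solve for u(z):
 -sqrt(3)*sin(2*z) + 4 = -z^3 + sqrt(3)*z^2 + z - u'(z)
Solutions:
 u(z) = C1 - z^4/4 + sqrt(3)*z^3/3 + z^2/2 - 4*z - sqrt(3)*cos(2*z)/2


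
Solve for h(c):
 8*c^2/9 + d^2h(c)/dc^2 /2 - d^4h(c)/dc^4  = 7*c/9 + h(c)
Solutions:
 h(c) = 8*c^2/9 - 7*c/9 + (C1*sin(c*sin(atan(sqrt(15))/2)) + C2*cos(c*sin(atan(sqrt(15))/2)))*exp(-c*cos(atan(sqrt(15))/2)) + (C3*sin(c*sin(atan(sqrt(15))/2)) + C4*cos(c*sin(atan(sqrt(15))/2)))*exp(c*cos(atan(sqrt(15))/2)) + 8/9


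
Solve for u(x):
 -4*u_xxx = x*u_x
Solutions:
 u(x) = C1 + Integral(C2*airyai(-2^(1/3)*x/2) + C3*airybi(-2^(1/3)*x/2), x)


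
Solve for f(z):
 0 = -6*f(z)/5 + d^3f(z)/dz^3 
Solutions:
 f(z) = C3*exp(5^(2/3)*6^(1/3)*z/5) + (C1*sin(2^(1/3)*3^(5/6)*5^(2/3)*z/10) + C2*cos(2^(1/3)*3^(5/6)*5^(2/3)*z/10))*exp(-5^(2/3)*6^(1/3)*z/10)


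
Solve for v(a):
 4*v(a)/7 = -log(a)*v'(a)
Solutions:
 v(a) = C1*exp(-4*li(a)/7)


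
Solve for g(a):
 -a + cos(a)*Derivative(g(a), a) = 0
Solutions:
 g(a) = C1 + Integral(a/cos(a), a)


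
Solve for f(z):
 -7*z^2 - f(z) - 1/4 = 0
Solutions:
 f(z) = -7*z^2 - 1/4


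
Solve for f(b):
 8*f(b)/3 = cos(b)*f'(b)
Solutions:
 f(b) = C1*(sin(b) + 1)^(4/3)/(sin(b) - 1)^(4/3)


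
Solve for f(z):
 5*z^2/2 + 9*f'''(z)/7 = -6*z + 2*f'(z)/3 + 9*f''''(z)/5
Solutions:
 f(z) = C1 + C2*exp(z*(5*5^(2/3)/(7*sqrt(2051) + 318)^(1/3) + 10 + 5^(1/3)*(7*sqrt(2051) + 318)^(1/3))/42)*sin(sqrt(3)*5^(1/3)*z*(-(7*sqrt(2051) + 318)^(1/3) + 5*5^(1/3)/(7*sqrt(2051) + 318)^(1/3))/42) + C3*exp(z*(5*5^(2/3)/(7*sqrt(2051) + 318)^(1/3) + 10 + 5^(1/3)*(7*sqrt(2051) + 318)^(1/3))/42)*cos(sqrt(3)*5^(1/3)*z*(-(7*sqrt(2051) + 318)^(1/3) + 5*5^(1/3)/(7*sqrt(2051) + 318)^(1/3))/42) + C4*exp(z*(-5^(1/3)*(7*sqrt(2051) + 318)^(1/3) - 5*5^(2/3)/(7*sqrt(2051) + 318)^(1/3) + 5)/21) + 5*z^3/4 + 9*z^2/2 + 405*z/28


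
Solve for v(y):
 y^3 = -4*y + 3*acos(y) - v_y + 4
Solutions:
 v(y) = C1 - y^4/4 - 2*y^2 + 3*y*acos(y) + 4*y - 3*sqrt(1 - y^2)


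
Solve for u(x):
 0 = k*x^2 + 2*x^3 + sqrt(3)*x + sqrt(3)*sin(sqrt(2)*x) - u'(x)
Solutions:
 u(x) = C1 + k*x^3/3 + x^4/2 + sqrt(3)*x^2/2 - sqrt(6)*cos(sqrt(2)*x)/2


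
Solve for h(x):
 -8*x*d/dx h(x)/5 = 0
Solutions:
 h(x) = C1


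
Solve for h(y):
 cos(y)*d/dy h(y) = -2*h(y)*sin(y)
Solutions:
 h(y) = C1*cos(y)^2


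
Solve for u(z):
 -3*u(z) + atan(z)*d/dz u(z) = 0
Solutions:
 u(z) = C1*exp(3*Integral(1/atan(z), z))


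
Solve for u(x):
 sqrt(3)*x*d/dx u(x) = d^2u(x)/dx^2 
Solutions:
 u(x) = C1 + C2*erfi(sqrt(2)*3^(1/4)*x/2)


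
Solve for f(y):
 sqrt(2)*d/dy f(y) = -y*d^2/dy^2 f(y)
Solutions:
 f(y) = C1 + C2*y^(1 - sqrt(2))


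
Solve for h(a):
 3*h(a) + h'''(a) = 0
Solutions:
 h(a) = C3*exp(-3^(1/3)*a) + (C1*sin(3^(5/6)*a/2) + C2*cos(3^(5/6)*a/2))*exp(3^(1/3)*a/2)


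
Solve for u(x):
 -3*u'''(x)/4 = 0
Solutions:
 u(x) = C1 + C2*x + C3*x^2


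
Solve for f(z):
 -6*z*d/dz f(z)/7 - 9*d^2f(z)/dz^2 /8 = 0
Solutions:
 f(z) = C1 + C2*erf(2*sqrt(42)*z/21)


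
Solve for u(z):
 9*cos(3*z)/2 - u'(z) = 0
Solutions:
 u(z) = C1 + 3*sin(3*z)/2


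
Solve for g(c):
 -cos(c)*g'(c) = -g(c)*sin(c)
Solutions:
 g(c) = C1/cos(c)


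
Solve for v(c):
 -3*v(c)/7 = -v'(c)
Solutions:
 v(c) = C1*exp(3*c/7)


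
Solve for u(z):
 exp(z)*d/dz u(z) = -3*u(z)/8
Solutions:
 u(z) = C1*exp(3*exp(-z)/8)


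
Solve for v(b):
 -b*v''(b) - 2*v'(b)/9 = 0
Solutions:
 v(b) = C1 + C2*b^(7/9)


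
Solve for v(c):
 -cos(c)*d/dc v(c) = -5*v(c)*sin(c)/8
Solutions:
 v(c) = C1/cos(c)^(5/8)


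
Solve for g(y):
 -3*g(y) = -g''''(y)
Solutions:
 g(y) = C1*exp(-3^(1/4)*y) + C2*exp(3^(1/4)*y) + C3*sin(3^(1/4)*y) + C4*cos(3^(1/4)*y)


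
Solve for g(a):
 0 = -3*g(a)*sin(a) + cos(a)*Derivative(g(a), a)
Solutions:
 g(a) = C1/cos(a)^3


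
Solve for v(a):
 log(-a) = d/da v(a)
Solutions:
 v(a) = C1 + a*log(-a) - a


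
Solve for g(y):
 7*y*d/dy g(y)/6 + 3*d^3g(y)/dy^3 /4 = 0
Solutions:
 g(y) = C1 + Integral(C2*airyai(-42^(1/3)*y/3) + C3*airybi(-42^(1/3)*y/3), y)


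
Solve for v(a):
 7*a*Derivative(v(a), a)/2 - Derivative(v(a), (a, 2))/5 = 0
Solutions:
 v(a) = C1 + C2*erfi(sqrt(35)*a/2)


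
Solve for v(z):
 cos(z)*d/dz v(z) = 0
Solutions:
 v(z) = C1


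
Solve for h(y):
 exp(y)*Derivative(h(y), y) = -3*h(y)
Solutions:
 h(y) = C1*exp(3*exp(-y))


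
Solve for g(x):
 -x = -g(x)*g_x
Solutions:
 g(x) = -sqrt(C1 + x^2)
 g(x) = sqrt(C1 + x^2)


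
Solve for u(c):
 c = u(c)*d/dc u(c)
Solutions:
 u(c) = -sqrt(C1 + c^2)
 u(c) = sqrt(C1 + c^2)


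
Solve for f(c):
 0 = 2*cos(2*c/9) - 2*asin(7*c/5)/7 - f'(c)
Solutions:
 f(c) = C1 - 2*c*asin(7*c/5)/7 - 2*sqrt(25 - 49*c^2)/49 + 9*sin(2*c/9)


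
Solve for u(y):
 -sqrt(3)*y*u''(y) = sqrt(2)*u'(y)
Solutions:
 u(y) = C1 + C2*y^(1 - sqrt(6)/3)


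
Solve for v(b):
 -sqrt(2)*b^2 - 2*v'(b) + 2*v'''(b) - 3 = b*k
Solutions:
 v(b) = C1 + C2*exp(-b) + C3*exp(b) - sqrt(2)*b^3/6 - b^2*k/4 - 3*b/2 - sqrt(2)*b


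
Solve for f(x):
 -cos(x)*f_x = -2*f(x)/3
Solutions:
 f(x) = C1*(sin(x) + 1)^(1/3)/(sin(x) - 1)^(1/3)


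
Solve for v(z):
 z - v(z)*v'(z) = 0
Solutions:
 v(z) = -sqrt(C1 + z^2)
 v(z) = sqrt(C1 + z^2)


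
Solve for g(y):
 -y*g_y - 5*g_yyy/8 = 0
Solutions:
 g(y) = C1 + Integral(C2*airyai(-2*5^(2/3)*y/5) + C3*airybi(-2*5^(2/3)*y/5), y)


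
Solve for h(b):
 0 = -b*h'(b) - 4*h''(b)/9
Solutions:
 h(b) = C1 + C2*erf(3*sqrt(2)*b/4)


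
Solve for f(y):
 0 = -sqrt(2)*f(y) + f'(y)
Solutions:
 f(y) = C1*exp(sqrt(2)*y)


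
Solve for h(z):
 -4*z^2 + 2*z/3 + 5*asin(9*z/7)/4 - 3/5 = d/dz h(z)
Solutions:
 h(z) = C1 - 4*z^3/3 + z^2/3 + 5*z*asin(9*z/7)/4 - 3*z/5 + 5*sqrt(49 - 81*z^2)/36


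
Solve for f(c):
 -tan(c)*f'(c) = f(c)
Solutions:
 f(c) = C1/sin(c)


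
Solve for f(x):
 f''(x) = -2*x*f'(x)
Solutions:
 f(x) = C1 + C2*erf(x)


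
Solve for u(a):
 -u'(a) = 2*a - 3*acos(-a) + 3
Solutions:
 u(a) = C1 - a^2 + 3*a*acos(-a) - 3*a + 3*sqrt(1 - a^2)


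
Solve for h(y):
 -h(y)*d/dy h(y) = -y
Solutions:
 h(y) = -sqrt(C1 + y^2)
 h(y) = sqrt(C1 + y^2)


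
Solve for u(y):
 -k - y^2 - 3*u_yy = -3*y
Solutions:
 u(y) = C1 + C2*y - k*y^2/6 - y^4/36 + y^3/6


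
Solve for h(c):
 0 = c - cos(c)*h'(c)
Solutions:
 h(c) = C1 + Integral(c/cos(c), c)


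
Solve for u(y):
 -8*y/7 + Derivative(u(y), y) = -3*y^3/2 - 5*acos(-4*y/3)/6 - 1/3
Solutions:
 u(y) = C1 - 3*y^4/8 + 4*y^2/7 - 5*y*acos(-4*y/3)/6 - y/3 - 5*sqrt(9 - 16*y^2)/24


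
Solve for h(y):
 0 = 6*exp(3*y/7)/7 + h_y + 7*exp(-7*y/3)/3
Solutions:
 h(y) = C1 - 2*exp(3*y/7) + exp(-7*y/3)


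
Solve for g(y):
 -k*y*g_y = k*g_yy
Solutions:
 g(y) = C1 + C2*erf(sqrt(2)*y/2)


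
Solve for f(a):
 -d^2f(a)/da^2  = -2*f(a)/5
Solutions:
 f(a) = C1*exp(-sqrt(10)*a/5) + C2*exp(sqrt(10)*a/5)


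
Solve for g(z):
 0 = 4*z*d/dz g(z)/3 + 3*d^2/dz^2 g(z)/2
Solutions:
 g(z) = C1 + C2*erf(2*z/3)


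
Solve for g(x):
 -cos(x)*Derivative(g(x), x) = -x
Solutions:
 g(x) = C1 + Integral(x/cos(x), x)


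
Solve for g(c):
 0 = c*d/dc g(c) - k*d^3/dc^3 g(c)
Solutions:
 g(c) = C1 + Integral(C2*airyai(c*(1/k)^(1/3)) + C3*airybi(c*(1/k)^(1/3)), c)


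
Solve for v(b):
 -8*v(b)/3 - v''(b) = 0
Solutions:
 v(b) = C1*sin(2*sqrt(6)*b/3) + C2*cos(2*sqrt(6)*b/3)


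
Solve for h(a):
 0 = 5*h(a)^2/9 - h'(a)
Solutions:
 h(a) = -9/(C1 + 5*a)


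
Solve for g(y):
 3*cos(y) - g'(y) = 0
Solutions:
 g(y) = C1 + 3*sin(y)


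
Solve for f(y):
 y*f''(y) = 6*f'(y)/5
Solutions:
 f(y) = C1 + C2*y^(11/5)


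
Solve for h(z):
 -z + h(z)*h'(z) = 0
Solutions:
 h(z) = -sqrt(C1 + z^2)
 h(z) = sqrt(C1 + z^2)


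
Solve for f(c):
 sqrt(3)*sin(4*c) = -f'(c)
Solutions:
 f(c) = C1 + sqrt(3)*cos(4*c)/4


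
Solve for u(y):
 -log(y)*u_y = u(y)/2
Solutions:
 u(y) = C1*exp(-li(y)/2)


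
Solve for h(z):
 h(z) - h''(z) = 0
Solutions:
 h(z) = C1*exp(-z) + C2*exp(z)


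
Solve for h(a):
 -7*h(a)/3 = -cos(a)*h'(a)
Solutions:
 h(a) = C1*(sin(a) + 1)^(7/6)/(sin(a) - 1)^(7/6)


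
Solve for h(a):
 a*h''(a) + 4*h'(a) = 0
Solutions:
 h(a) = C1 + C2/a^3


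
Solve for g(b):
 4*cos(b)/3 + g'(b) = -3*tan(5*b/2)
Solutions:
 g(b) = C1 + 6*log(cos(5*b/2))/5 - 4*sin(b)/3


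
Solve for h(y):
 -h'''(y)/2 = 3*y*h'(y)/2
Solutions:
 h(y) = C1 + Integral(C2*airyai(-3^(1/3)*y) + C3*airybi(-3^(1/3)*y), y)


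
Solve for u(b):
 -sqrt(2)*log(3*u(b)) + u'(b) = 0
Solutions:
 -sqrt(2)*Integral(1/(log(_y) + log(3)), (_y, u(b)))/2 = C1 - b


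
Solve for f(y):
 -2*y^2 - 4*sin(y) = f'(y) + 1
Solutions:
 f(y) = C1 - 2*y^3/3 - y + 4*cos(y)


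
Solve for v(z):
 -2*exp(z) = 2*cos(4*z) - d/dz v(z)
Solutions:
 v(z) = C1 + 2*exp(z) + sin(4*z)/2


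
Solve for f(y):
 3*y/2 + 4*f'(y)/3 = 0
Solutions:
 f(y) = C1 - 9*y^2/16


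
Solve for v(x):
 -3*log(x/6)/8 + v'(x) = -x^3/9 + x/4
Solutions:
 v(x) = C1 - x^4/36 + x^2/8 + 3*x*log(x)/8 - 3*x*log(6)/8 - 3*x/8


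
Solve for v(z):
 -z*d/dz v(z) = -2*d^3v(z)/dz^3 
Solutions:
 v(z) = C1 + Integral(C2*airyai(2^(2/3)*z/2) + C3*airybi(2^(2/3)*z/2), z)


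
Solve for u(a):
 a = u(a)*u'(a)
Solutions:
 u(a) = -sqrt(C1 + a^2)
 u(a) = sqrt(C1 + a^2)


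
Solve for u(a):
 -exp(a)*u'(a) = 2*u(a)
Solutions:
 u(a) = C1*exp(2*exp(-a))


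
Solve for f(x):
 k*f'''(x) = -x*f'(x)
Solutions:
 f(x) = C1 + Integral(C2*airyai(x*(-1/k)^(1/3)) + C3*airybi(x*(-1/k)^(1/3)), x)


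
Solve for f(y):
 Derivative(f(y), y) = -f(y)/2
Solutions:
 f(y) = C1*exp(-y/2)


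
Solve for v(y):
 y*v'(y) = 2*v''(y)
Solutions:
 v(y) = C1 + C2*erfi(y/2)


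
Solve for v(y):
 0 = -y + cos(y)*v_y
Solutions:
 v(y) = C1 + Integral(y/cos(y), y)


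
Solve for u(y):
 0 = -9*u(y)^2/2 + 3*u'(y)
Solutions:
 u(y) = -2/(C1 + 3*y)


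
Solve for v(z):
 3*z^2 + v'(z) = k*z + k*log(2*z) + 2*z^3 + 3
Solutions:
 v(z) = C1 + k*z^2/2 + k*z*log(z) - k*z + k*z*log(2) + z^4/2 - z^3 + 3*z


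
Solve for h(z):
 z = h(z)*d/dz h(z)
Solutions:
 h(z) = -sqrt(C1 + z^2)
 h(z) = sqrt(C1 + z^2)


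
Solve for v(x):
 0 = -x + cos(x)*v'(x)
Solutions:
 v(x) = C1 + Integral(x/cos(x), x)


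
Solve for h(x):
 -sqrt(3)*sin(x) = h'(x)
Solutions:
 h(x) = C1 + sqrt(3)*cos(x)


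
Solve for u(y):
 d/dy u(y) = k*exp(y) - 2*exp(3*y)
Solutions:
 u(y) = C1 + k*exp(y) - 2*exp(3*y)/3


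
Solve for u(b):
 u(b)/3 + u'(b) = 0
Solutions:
 u(b) = C1*exp(-b/3)


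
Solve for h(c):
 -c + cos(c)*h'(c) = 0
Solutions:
 h(c) = C1 + Integral(c/cos(c), c)


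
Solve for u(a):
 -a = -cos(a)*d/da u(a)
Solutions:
 u(a) = C1 + Integral(a/cos(a), a)


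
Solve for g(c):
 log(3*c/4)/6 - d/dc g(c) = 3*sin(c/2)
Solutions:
 g(c) = C1 + c*log(c)/6 - c*log(2)/3 - c/6 + c*log(3)/6 + 6*cos(c/2)


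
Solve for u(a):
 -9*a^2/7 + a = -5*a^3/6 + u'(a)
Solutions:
 u(a) = C1 + 5*a^4/24 - 3*a^3/7 + a^2/2


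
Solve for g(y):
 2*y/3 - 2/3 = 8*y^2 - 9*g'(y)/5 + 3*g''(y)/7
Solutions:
 g(y) = C1 + C2*exp(21*y/5) + 40*y^3/27 + 55*y^2/63 + 1040*y/1323


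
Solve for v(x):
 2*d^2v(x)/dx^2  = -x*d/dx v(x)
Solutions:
 v(x) = C1 + C2*erf(x/2)


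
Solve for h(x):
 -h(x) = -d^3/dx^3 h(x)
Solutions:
 h(x) = C3*exp(x) + (C1*sin(sqrt(3)*x/2) + C2*cos(sqrt(3)*x/2))*exp(-x/2)


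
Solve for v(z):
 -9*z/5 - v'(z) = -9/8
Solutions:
 v(z) = C1 - 9*z^2/10 + 9*z/8


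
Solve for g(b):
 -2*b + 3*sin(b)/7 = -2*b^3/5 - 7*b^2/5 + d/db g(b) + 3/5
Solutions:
 g(b) = C1 + b^4/10 + 7*b^3/15 - b^2 - 3*b/5 - 3*cos(b)/7


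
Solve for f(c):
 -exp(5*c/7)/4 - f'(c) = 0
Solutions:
 f(c) = C1 - 7*exp(5*c/7)/20


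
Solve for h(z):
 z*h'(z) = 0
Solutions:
 h(z) = C1


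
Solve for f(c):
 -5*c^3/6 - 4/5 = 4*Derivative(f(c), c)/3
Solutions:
 f(c) = C1 - 5*c^4/32 - 3*c/5


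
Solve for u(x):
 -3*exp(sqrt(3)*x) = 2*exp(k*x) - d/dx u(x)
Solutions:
 u(x) = C1 + sqrt(3)*exp(sqrt(3)*x) + 2*exp(k*x)/k


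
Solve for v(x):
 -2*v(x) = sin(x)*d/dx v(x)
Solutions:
 v(x) = C1*(cos(x) + 1)/(cos(x) - 1)
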